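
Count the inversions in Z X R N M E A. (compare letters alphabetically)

For each element, count later entries that are smaller:
Z → X, R, N, M, E, A → 6
X → R, N, M, E, A → 5
R → N, M, E, A → 4
N → M, E, A → 3
M → E, A → 2
E → A → 1
A → none → 0
Sum: 6 + 5 + 4 + 3 + 2 + 1 + 0 = 21

21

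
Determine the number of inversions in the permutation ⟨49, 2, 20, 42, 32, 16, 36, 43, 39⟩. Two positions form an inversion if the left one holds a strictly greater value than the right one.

15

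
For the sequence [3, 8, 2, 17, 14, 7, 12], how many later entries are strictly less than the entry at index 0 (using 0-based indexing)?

The element at index 0 is 3.
Elements after it: 8, 2, 17, 14, 7, 12
Those smaller than 3: 2

1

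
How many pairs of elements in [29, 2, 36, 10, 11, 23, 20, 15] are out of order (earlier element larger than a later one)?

Count, for each position, how many later elements it exceeds:
29: 6
2: 0
36: 5
10: 0
11: 0
23: 2
20: 1
15: 0
Sum: 6 + 0 + 5 + 0 + 0 + 2 + 1 + 0 = 14

14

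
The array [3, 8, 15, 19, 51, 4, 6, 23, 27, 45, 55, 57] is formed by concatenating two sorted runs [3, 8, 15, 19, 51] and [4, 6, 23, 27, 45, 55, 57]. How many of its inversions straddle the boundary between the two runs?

11 cross-inversions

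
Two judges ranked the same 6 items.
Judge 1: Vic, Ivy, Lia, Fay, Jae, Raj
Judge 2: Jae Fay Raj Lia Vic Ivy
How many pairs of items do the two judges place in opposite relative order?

Assign each item its position (1..6) in the first ordering, then rewrite the second ordering as that position sequence:
positions: Vic→1, Ivy→2, Lia→3, Fay→4, Jae→5, Raj→6
second ordering as positions: [5, 4, 6, 3, 1, 2]
Discordant pairs = inversions in this position sequence.
5: 4, 3, 1, 2 → 4
4: 3, 1, 2 → 3
6: 3, 1, 2 → 3
3: 1, 2 → 2
1: 0
2: 0
Total: 4 + 3 + 3 + 2 + 0 + 0 = 12

There are 12 discordant pairs.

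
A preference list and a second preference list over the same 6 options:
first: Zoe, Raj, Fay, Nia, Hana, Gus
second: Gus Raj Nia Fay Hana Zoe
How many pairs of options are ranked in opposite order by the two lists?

There are 10 pairs.

Assign each item its position (1..6) in the first ordering, then rewrite the second ordering as that position sequence:
positions: Zoe→1, Raj→2, Fay→3, Nia→4, Hana→5, Gus→6
second ordering as positions: [6, 2, 4, 3, 5, 1]
Discordant pairs = inversions in this position sequence.
6: 2, 4, 3, 5, 1 → 5
2: 1 → 1
4: 3, 1 → 2
3: 1 → 1
5: 1 → 1
1: 0
Total: 5 + 1 + 2 + 1 + 1 + 0 = 10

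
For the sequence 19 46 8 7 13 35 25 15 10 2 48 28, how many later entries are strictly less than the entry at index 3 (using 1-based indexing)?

The element at index 3 is 8.
Elements after it: 7, 13, 35, 25, 15, 10, 2, 48, 28
Those smaller than 8: 7, 2

2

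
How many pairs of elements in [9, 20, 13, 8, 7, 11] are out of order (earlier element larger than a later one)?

Element-by-element contributions:
9 → 8, 7 → 2
20 → 13, 8, 7, 11 → 4
13 → 8, 7, 11 → 3
8 → 7 → 1
7 → none → 0
11 → none → 0
Sum: 2 + 4 + 3 + 1 + 0 + 0 = 10

10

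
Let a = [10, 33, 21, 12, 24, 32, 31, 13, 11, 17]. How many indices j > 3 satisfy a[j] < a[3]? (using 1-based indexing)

4

The element at index 3 is 21.
Elements after it: 12, 24, 32, 31, 13, 11, 17
Those smaller than 21: 12, 13, 11, 17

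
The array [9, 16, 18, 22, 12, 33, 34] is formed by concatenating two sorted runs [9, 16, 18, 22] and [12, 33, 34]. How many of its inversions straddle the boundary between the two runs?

There are 3 split inversions.

For each element r of the right run, count left-run elements greater than r:
r = 12: 16, 18, 22 → 3
r = 33: none → 0
r = 34: none → 0
Cross-inversions: 3 + 0 + 0 = 3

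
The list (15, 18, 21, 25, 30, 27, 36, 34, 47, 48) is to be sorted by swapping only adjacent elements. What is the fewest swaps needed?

Minimum adjacent swaps = number of inversions (each swap of adjacent out-of-order elements removes one inversion and no swap can remove more).
Count inversions — for each element, later elements that are smaller:
15: none → 0
18: none → 0
21: none → 0
25: none → 0
30: 27 → 1
27: none → 0
36: 34 → 1
34: none → 0
47: none → 0
48: none → 0
Total inversions: 0 + 0 + 0 + 0 + 1 + 0 + 1 + 0 + 0 + 0 = 2

2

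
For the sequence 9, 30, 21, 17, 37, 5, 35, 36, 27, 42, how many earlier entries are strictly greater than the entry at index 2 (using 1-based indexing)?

The element at index 2 is 30.
Elements before it: 9
None of them are larger than 30.

0 such elements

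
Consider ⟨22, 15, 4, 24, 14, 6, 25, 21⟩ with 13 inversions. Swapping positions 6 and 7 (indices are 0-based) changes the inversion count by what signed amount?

Positions 6 and 7 hold 25 and 21; after swapping, the array is [22, 15, 4, 24, 14, 6, 21, 25].
Sweep left to right; for each value list the smaller values that follow it:
22 → 15, 4, 14, 6, 21 → 5
15 → 4, 14, 6 → 3
4 → none → 0
24 → 14, 6, 21 → 3
14 → 6 → 1
6 → none → 0
21 → none → 0
25 → none → 0
Sum: 5 + 3 + 0 + 3 + 1 + 0 + 0 + 0 = 12
Change: 12 − 13 = -1

-1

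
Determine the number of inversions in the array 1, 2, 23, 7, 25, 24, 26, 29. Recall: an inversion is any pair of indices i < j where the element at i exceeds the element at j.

Count, for each position, how many later elements it exceeds:
1 → none → 0
2 → none → 0
23 → 7 → 1
7 → none → 0
25 → 24 → 1
24 → none → 0
26 → none → 0
29 → none → 0
Sum: 0 + 0 + 1 + 0 + 1 + 0 + 0 + 0 = 2

2 out-of-order pairs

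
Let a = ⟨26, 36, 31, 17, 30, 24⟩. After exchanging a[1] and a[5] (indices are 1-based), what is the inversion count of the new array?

11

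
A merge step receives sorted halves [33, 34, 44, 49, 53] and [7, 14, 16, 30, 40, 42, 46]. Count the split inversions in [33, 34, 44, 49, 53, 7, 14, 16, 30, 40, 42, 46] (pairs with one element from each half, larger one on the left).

28

Take each right-half value and tally the left-half values above it:
r = 7: 33, 34, 44, 49, 53 → 5
r = 14: 33, 34, 44, 49, 53 → 5
r = 16: 33, 34, 44, 49, 53 → 5
r = 30: 33, 34, 44, 49, 53 → 5
r = 40: 44, 49, 53 → 3
r = 42: 44, 49, 53 → 3
r = 46: 49, 53 → 2
Cross-inversions: 5 + 5 + 5 + 5 + 3 + 3 + 2 = 28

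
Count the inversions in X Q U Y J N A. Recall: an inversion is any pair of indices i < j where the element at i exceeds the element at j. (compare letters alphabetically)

Out-of-order pairs: 16

For each element, count later entries that are smaller:
X → Q, U, J, N, A → 5
Q → J, N, A → 3
U → J, N, A → 3
Y → J, N, A → 3
J → A → 1
N → A → 1
A → none → 0
Sum: 5 + 3 + 3 + 3 + 1 + 1 + 0 = 16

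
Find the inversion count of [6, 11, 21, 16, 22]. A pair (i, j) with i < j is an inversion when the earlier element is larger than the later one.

1 inversion

Out-of-order index pairs (1-indexed):
(3,4): 21 > 16
That's 1 pair.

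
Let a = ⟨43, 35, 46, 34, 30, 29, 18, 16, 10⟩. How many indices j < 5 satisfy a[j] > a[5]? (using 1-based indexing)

The element at index 5 is 30.
Elements before it: 43, 35, 46, 34
Those larger than 30: 43, 35, 46, 34

4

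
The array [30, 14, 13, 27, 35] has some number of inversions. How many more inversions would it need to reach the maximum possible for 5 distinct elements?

6 inversions short

Maximum inversions for 5 distinct elements is C(5, 2) = 5·4/2 = 10.
Current inversions — for each element, count later smaller elements:
30: 3
14: 1
13: 0
27: 0
35: 0
Current total: 3 + 1 + 0 + 0 + 0 = 4
Shortfall: 10 − 4 = 6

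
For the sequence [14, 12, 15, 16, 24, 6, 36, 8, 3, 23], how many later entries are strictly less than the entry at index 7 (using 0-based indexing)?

1

The element at index 7 is 8.
Elements after it: 3, 23
Those smaller than 8: 3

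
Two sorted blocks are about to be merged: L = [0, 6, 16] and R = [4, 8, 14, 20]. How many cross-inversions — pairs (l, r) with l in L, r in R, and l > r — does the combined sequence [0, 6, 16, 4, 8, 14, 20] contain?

4

Count, for every r in R, how many entries of L exceed r:
r = 4: 6, 16 → 2
r = 8: 16 → 1
r = 14: 16 → 1
r = 20: none → 0
Cross-inversions: 2 + 1 + 1 + 0 = 4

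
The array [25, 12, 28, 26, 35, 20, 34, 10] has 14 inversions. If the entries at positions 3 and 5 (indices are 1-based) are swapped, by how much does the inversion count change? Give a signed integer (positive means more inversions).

+1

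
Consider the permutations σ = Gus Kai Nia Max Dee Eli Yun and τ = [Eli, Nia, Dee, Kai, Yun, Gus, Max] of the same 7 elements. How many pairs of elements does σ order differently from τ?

Assign each item its position (1..7) in the first ordering, then rewrite the second ordering as that position sequence:
positions: Gus→1, Kai→2, Nia→3, Max→4, Dee→5, Eli→6, Yun→7
second ordering as positions: [6, 3, 5, 2, 7, 1, 4]
Discordant pairs = inversions in this position sequence.
6: 3, 5, 2, 1, 4 → 5
3: 2, 1 → 2
5: 2, 1, 4 → 3
2: 1 → 1
7: 1, 4 → 2
1: 0
4: 0
Total: 5 + 2 + 3 + 1 + 2 + 0 + 0 = 13

There are 13 discordant pairs.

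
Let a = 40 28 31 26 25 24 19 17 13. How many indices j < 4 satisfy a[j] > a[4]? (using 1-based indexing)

3 such elements

The element at index 4 is 26.
Elements before it: 40, 28, 31
Those larger than 26: 40, 28, 31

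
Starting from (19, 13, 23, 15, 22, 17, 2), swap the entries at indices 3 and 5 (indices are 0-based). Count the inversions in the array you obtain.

Positions 3 and 5 hold 15 and 17; after swapping, the array is [19, 13, 23, 17, 22, 15, 2].
For each element, count later entries that are smaller:
19 → 13, 17, 15, 2 → 4
13 → 2 → 1
23 → 17, 22, 15, 2 → 4
17 → 15, 2 → 2
22 → 15, 2 → 2
15 → 2 → 1
2 → none → 0
Sum: 4 + 1 + 4 + 2 + 2 + 1 + 0 = 14

There are 14 inversions.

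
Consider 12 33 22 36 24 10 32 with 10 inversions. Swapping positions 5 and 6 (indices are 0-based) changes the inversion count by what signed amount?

Positions 5 and 6 hold 10 and 32; after swapping, the array is [12, 33, 22, 36, 24, 32, 10].
For each element, count later entries that are smaller:
12: 1
33: 4
22: 1
36: 3
24: 1
32: 1
10: 0
Sum: 1 + 4 + 1 + 3 + 1 + 1 + 0 = 11
Change: 11 − 10 = +1

+1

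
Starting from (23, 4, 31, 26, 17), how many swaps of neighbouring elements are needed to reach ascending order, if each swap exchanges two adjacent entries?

5

The minimum number of adjacent swaps to sort an array equals its inversion count, since every such swap removes exactly one inversion.
Count inversions — for each element, later elements that are smaller:
23: 4, 17 → 2
4: none → 0
31: 26, 17 → 2
26: 17 → 1
17: none → 0
Total inversions: 2 + 0 + 2 + 1 + 0 = 5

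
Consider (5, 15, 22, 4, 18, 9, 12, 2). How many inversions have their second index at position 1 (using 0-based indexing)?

The element at index 1 is 15.
Elements before it: 5
None of them are larger than 15.

0 such elements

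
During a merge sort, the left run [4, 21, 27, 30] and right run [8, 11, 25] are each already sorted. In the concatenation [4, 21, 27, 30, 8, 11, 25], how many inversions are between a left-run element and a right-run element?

8 split inversions

Count, for every r in R, how many entries of L exceed r:
r = 8: 21, 27, 30 → 3
r = 11: 21, 27, 30 → 3
r = 25: 27, 30 → 2
Cross-inversions: 3 + 3 + 2 = 8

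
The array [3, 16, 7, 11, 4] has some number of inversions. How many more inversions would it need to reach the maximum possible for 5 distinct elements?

Maximum inversions for 5 distinct elements is C(5, 2) = 5·4/2 = 10.
Current inversions — for each element, count later smaller elements:
3: 0
16: 3
7: 1
11: 1
4: 0
Current total: 0 + 3 + 1 + 1 + 0 = 5
Shortfall: 10 − 5 = 5

5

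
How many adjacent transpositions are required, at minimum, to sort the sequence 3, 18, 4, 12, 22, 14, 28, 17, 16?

11 adjacent swaps

Minimum adjacent swaps = number of inversions (each swap of adjacent out-of-order elements removes one inversion and no swap can remove more).
Count inversions — for each element, later elements that are smaller:
3: none → 0
18: 4, 12, 14, 17, 16 → 5
4: none → 0
12: none → 0
22: 14, 17, 16 → 3
14: none → 0
28: 17, 16 → 2
17: 16 → 1
16: none → 0
Total inversions: 0 + 5 + 0 + 0 + 3 + 0 + 2 + 1 + 0 = 11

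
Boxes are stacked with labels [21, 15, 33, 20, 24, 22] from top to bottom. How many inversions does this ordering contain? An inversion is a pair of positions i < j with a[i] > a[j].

6 out-of-order pairs

Listing every pair i<j with a[i]>a[j] (using 0-based positions):
(0,1): 21 > 15
(0,3): 21 > 20
(2,3): 33 > 20
(2,4): 33 > 24
(2,5): 33 > 22
(4,5): 24 > 22
That's 6 pairs.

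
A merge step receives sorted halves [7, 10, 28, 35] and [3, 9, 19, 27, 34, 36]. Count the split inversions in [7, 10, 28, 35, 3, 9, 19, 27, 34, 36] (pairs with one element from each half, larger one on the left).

12 split inversions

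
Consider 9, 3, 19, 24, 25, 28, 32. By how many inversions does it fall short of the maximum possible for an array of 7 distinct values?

20 inversions short

Maximum inversions for 7 distinct elements is C(7, 2) = 7·6/2 = 21.
Current inversions — for each element, count later smaller elements:
9: 1
3: 0
19: 0
24: 0
25: 0
28: 0
32: 0
Current total: 1 + 0 + 0 + 0 + 0 + 0 + 0 = 1
Shortfall: 21 − 1 = 20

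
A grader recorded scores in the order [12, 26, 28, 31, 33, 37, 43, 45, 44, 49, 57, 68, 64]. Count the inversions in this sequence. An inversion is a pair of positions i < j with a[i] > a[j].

2

Element-by-element contributions:
12: 0
26: 0
28: 0
31: 0
33: 0
37: 0
43: 0
45: 1
44: 0
49: 0
57: 0
68: 1
64: 0
Sum: 0 + 0 + 0 + 0 + 0 + 0 + 0 + 1 + 0 + 0 + 0 + 1 + 0 = 2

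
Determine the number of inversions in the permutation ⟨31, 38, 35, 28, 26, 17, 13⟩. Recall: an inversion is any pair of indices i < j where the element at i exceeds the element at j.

19 out-of-order pairs

Element-by-element contributions:
31: 4
38: 5
35: 4
28: 3
26: 2
17: 1
13: 0
Sum: 4 + 5 + 4 + 3 + 2 + 1 + 0 = 19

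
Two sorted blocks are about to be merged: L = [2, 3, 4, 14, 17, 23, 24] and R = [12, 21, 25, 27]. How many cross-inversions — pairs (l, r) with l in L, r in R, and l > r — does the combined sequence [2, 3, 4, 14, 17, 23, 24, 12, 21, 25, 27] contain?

6

Take each right-half value and tally the left-half values above it:
r = 12: 14, 17, 23, 24 → 4
r = 21: 23, 24 → 2
r = 25: none → 0
r = 27: none → 0
Cross-inversions: 4 + 2 + 0 + 0 = 6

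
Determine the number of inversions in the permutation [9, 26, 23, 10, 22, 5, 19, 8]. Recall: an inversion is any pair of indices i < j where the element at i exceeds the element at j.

Element-by-element contributions:
9 → 5, 8 → 2
26 → 23, 10, 22, 5, 19, 8 → 6
23 → 10, 22, 5, 19, 8 → 5
10 → 5, 8 → 2
22 → 5, 19, 8 → 3
5 → none → 0
19 → 8 → 1
8 → none → 0
Sum: 2 + 6 + 5 + 2 + 3 + 0 + 1 + 0 = 19

Out-of-order pairs: 19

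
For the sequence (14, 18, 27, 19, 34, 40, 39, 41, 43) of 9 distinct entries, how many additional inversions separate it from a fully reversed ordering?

34

Maximum inversions for 9 distinct elements is C(9, 2) = 9·8/2 = 36.
Current inversions — for each element, count later smaller elements:
14: 0
18: 0
27: 1
19: 0
34: 0
40: 1
39: 0
41: 0
43: 0
Current total: 0 + 0 + 1 + 0 + 0 + 1 + 0 + 0 + 0 = 2
Shortfall: 36 − 2 = 34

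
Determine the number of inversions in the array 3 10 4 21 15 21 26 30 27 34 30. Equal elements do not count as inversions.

4 inversions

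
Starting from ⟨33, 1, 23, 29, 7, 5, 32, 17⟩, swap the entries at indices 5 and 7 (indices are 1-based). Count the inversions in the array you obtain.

16 inversions

Positions 5 and 7 hold 7 and 32; after swapping, the array is [33, 1, 23, 29, 32, 5, 7, 17].
Element-by-element contributions:
33 → 1, 23, 29, 32, 5, 7, 17 → 7
1 → none → 0
23 → 5, 7, 17 → 3
29 → 5, 7, 17 → 3
32 → 5, 7, 17 → 3
5 → none → 0
7 → none → 0
17 → none → 0
Sum: 7 + 0 + 3 + 3 + 3 + 0 + 0 + 0 = 16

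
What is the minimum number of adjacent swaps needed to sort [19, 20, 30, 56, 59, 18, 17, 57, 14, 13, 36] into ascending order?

Each adjacent swap fixes exactly one inversion, so the minimum swap count equals the number of inversions.
Count inversions — for each element, later elements that are smaller:
19: 18, 17, 14, 13 → 4
20: 18, 17, 14, 13 → 4
30: 18, 17, 14, 13 → 4
56: 18, 17, 14, 13, 36 → 5
59: 18, 17, 57, 14, 13, 36 → 6
18: 17, 14, 13 → 3
17: 14, 13 → 2
57: 14, 13, 36 → 3
14: 13 → 1
13: none → 0
36: none → 0
Total inversions: 4 + 4 + 4 + 5 + 6 + 3 + 2 + 3 + 1 + 0 + 0 = 32

32 swaps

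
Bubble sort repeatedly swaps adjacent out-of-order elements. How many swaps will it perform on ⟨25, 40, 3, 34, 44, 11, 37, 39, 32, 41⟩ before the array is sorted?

17

Each adjacent swap fixes exactly one inversion, so the minimum swap count equals the number of inversions.
Count inversions — for each element, later elements that are smaller:
25: 3, 11 → 2
40: 3, 34, 11, 37, 39, 32 → 6
3: none → 0
34: 11, 32 → 2
44: 11, 37, 39, 32, 41 → 5
11: none → 0
37: 32 → 1
39: 32 → 1
32: none → 0
41: none → 0
Total inversions: 2 + 6 + 0 + 2 + 5 + 0 + 1 + 1 + 0 + 0 = 17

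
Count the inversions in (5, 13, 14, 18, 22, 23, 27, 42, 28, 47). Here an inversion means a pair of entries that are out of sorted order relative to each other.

1

Element-by-element contributions:
5: 0
13: 0
14: 0
18: 0
22: 0
23: 0
27: 0
42: 1
28: 0
47: 0
Sum: 0 + 0 + 0 + 0 + 0 + 0 + 0 + 1 + 0 + 0 = 1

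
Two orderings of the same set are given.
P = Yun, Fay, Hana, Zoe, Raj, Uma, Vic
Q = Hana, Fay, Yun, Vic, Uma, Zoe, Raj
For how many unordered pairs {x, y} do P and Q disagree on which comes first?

Assign each item its position (1..7) in the first ordering, then rewrite the second ordering as that position sequence:
positions: Yun→1, Fay→2, Hana→3, Zoe→4, Raj→5, Uma→6, Vic→7
second ordering as positions: [3, 2, 1, 7, 6, 4, 5]
Discordant pairs = inversions in this position sequence.
3: 2, 1 → 2
2: 1 → 1
1: 0
7: 6, 4, 5 → 3
6: 4, 5 → 2
4: 0
5: 0
Total: 2 + 1 + 0 + 3 + 2 + 0 + 0 = 8

8 disagreeing pairs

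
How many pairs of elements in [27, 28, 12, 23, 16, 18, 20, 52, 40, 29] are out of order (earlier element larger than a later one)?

For each element, count later entries that are smaller:
27: 5
28: 5
12: 0
23: 3
16: 0
18: 0
20: 0
52: 2
40: 1
29: 0
Sum: 5 + 5 + 0 + 3 + 0 + 0 + 0 + 2 + 1 + 0 = 16

16 inversions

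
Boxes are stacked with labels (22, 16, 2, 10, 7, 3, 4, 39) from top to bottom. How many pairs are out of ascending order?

16

For each element, count later entries that are smaller:
22 → 16, 2, 10, 7, 3, 4 → 6
16 → 2, 10, 7, 3, 4 → 5
2 → none → 0
10 → 7, 3, 4 → 3
7 → 3, 4 → 2
3 → none → 0
4 → none → 0
39 → none → 0
Sum: 6 + 5 + 0 + 3 + 2 + 0 + 0 + 0 = 16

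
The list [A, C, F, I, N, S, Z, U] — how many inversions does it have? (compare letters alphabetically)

Element-by-element contributions:
A → none → 0
C → none → 0
F → none → 0
I → none → 0
N → none → 0
S → none → 0
Z → U → 1
U → none → 0
Sum: 0 + 0 + 0 + 0 + 0 + 0 + 1 + 0 = 1

1 out-of-order pair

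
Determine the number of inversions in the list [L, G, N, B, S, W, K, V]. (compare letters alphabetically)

9

Count, for each position, how many later elements it exceeds:
L → G, B, K → 3
G → B → 1
N → B, K → 2
B → none → 0
S → K → 1
W → K, V → 2
K → none → 0
V → none → 0
Sum: 3 + 1 + 2 + 0 + 1 + 2 + 0 + 0 = 9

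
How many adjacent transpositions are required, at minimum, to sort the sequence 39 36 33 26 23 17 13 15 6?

35

Minimum adjacent swaps = number of inversions (each swap of adjacent out-of-order elements removes one inversion and no swap can remove more).
Count inversions — for each element, later elements that are smaller:
39: 36, 33, 26, 23, 17, 13, 15, 6 → 8
36: 33, 26, 23, 17, 13, 15, 6 → 7
33: 26, 23, 17, 13, 15, 6 → 6
26: 23, 17, 13, 15, 6 → 5
23: 17, 13, 15, 6 → 4
17: 13, 15, 6 → 3
13: 6 → 1
15: 6 → 1
6: none → 0
Total inversions: 8 + 7 + 6 + 5 + 4 + 3 + 1 + 1 + 0 = 35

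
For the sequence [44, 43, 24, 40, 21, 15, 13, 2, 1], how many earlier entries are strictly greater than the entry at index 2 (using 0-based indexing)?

The element at index 2 is 24.
Elements before it: 44, 43
Those larger than 24: 44, 43

2 such elements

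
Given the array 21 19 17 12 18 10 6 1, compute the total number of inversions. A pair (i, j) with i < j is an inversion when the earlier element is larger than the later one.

26

Sweep left to right; for each value list the smaller values that follow it:
21: 7
19: 6
17: 4
12: 3
18: 3
10: 2
6: 1
1: 0
Sum: 7 + 6 + 4 + 3 + 3 + 2 + 1 + 0 = 26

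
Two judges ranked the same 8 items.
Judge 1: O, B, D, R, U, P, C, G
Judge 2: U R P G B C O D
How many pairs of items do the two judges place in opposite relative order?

Assign each item its position (1..8) in the first ordering, then rewrite the second ordering as that position sequence:
positions: O→1, B→2, D→3, R→4, U→5, P→6, C→7, G→8
second ordering as positions: [5, 4, 6, 8, 2, 7, 1, 3]
Discordant pairs = inversions in this position sequence.
5: 4, 2, 1, 3 → 4
4: 2, 1, 3 → 3
6: 2, 1, 3 → 3
8: 2, 7, 1, 3 → 4
2: 1 → 1
7: 1, 3 → 2
1: 0
3: 0
Total: 4 + 3 + 3 + 4 + 1 + 2 + 0 + 0 = 17

There are 17 discordant pairs.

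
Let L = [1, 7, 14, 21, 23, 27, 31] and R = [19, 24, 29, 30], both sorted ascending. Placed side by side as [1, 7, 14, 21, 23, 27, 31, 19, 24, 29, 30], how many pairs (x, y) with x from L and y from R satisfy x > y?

Count, for every r in R, how many entries of L exceed r:
r = 19: 21, 23, 27, 31 → 4
r = 24: 27, 31 → 2
r = 29: 31 → 1
r = 30: 31 → 1
Cross-inversions: 4 + 2 + 1 + 1 = 8

8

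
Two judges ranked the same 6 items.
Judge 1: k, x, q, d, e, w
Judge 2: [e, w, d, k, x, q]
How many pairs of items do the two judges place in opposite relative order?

11

Assign each item its position (1..6) in the first ordering, then rewrite the second ordering as that position sequence:
positions: k→1, x→2, q→3, d→4, e→5, w→6
second ordering as positions: [5, 6, 4, 1, 2, 3]
Discordant pairs = inversions in this position sequence.
5: 4, 1, 2, 3 → 4
6: 4, 1, 2, 3 → 4
4: 1, 2, 3 → 3
1: 0
2: 0
3: 0
Total: 4 + 4 + 3 + 0 + 0 + 0 = 11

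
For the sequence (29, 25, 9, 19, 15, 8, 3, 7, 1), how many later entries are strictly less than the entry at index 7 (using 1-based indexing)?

The element at index 7 is 3.
Elements after it: 7, 1
Those smaller than 3: 1

1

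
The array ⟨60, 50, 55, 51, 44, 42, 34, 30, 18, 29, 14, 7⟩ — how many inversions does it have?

63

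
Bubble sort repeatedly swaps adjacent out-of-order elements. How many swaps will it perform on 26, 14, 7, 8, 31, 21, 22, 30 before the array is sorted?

Swaps: 10

Minimum adjacent swaps = number of inversions (each swap of adjacent out-of-order elements removes one inversion and no swap can remove more).
Count inversions — for each element, later elements that are smaller:
26: 14, 7, 8, 21, 22 → 5
14: 7, 8 → 2
7: none → 0
8: none → 0
31: 21, 22, 30 → 3
21: none → 0
22: none → 0
30: none → 0
Total inversions: 5 + 2 + 0 + 0 + 3 + 0 + 0 + 0 = 10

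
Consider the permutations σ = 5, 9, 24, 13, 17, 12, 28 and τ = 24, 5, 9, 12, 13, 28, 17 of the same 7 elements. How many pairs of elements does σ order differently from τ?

5

Assign each item its position (1..7) in the first ordering, then rewrite the second ordering as that position sequence:
positions: 5→1, 9→2, 24→3, 13→4, 17→5, 12→6, 28→7
second ordering as positions: [3, 1, 2, 6, 4, 7, 5]
Discordant pairs = inversions in this position sequence.
3: 1, 2 → 2
1: 0
2: 0
6: 4, 5 → 2
4: 0
7: 5 → 1
5: 0
Total: 2 + 0 + 0 + 2 + 0 + 1 + 0 = 5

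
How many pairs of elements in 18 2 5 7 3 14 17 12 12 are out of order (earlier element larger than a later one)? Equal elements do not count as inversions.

14

Sweep left to right; for each value list the smaller values that follow it:
18 → 2, 5, 7, 3, 14, 17, 12, 12 → 8
2 → none → 0
5 → 3 → 1
7 → 3 → 1
3 → none → 0
14 → 12, 12 → 2
17 → 12, 12 → 2
12 → none → 0
12 → none → 0
Sum: 8 + 0 + 1 + 1 + 0 + 2 + 2 + 0 + 0 = 14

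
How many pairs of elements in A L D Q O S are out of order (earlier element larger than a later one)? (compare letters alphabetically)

2

Inversion pairs (indices are 0-based):
(1,2): L > D
(3,4): Q > O
That's 2 pairs.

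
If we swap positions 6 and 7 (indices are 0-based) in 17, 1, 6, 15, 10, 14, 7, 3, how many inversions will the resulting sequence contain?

16

Positions 6 and 7 hold 7 and 3; after swapping, the array is [17, 1, 6, 15, 10, 14, 3, 7].
Count, for each position, how many later elements it exceeds:
17 → 1, 6, 15, 10, 14, 3, 7 → 7
1 → none → 0
6 → 3 → 1
15 → 10, 14, 3, 7 → 4
10 → 3, 7 → 2
14 → 3, 7 → 2
3 → none → 0
7 → none → 0
Sum: 7 + 0 + 1 + 4 + 2 + 2 + 0 + 0 = 16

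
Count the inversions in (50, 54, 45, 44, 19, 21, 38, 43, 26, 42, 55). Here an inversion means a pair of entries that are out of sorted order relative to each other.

Sweep left to right; for each value list the smaller values that follow it:
50 → 45, 44, 19, 21, 38, 43, 26, 42 → 8
54 → 45, 44, 19, 21, 38, 43, 26, 42 → 8
45 → 44, 19, 21, 38, 43, 26, 42 → 7
44 → 19, 21, 38, 43, 26, 42 → 6
19 → none → 0
21 → none → 0
38 → 26 → 1
43 → 26, 42 → 2
26 → none → 0
42 → none → 0
55 → none → 0
Sum: 8 + 8 + 7 + 6 + 0 + 0 + 1 + 2 + 0 + 0 + 0 = 32

Inversions: 32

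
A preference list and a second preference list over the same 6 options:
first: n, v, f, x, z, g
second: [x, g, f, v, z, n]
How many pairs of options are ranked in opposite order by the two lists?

11

Assign each item its position (1..6) in the first ordering, then rewrite the second ordering as that position sequence:
positions: n→1, v→2, f→3, x→4, z→5, g→6
second ordering as positions: [4, 6, 3, 2, 5, 1]
Discordant pairs = inversions in this position sequence.
4: 3, 2, 1 → 3
6: 3, 2, 5, 1 → 4
3: 2, 1 → 2
2: 1 → 1
5: 1 → 1
1: 0
Total: 3 + 4 + 2 + 1 + 1 + 0 = 11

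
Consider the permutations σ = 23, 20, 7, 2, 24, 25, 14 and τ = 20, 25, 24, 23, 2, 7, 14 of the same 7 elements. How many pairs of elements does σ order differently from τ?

9

Assign each item its position (1..7) in the first ordering, then rewrite the second ordering as that position sequence:
positions: 23→1, 20→2, 7→3, 2→4, 24→5, 25→6, 14→7
second ordering as positions: [2, 6, 5, 1, 4, 3, 7]
Discordant pairs = inversions in this position sequence.
2: 1 → 1
6: 5, 1, 4, 3 → 4
5: 1, 4, 3 → 3
1: 0
4: 3 → 1
3: 0
7: 0
Total: 1 + 4 + 3 + 0 + 1 + 0 + 0 = 9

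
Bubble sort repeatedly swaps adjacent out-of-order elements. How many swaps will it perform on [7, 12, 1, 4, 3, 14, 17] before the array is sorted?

There are 7 swaps.

Each adjacent swap fixes exactly one inversion, so the minimum swap count equals the number of inversions.
Count inversions — for each element, later elements that are smaller:
7: 1, 4, 3 → 3
12: 1, 4, 3 → 3
1: none → 0
4: 3 → 1
3: none → 0
14: none → 0
17: none → 0
Total inversions: 3 + 3 + 0 + 1 + 0 + 0 + 0 = 7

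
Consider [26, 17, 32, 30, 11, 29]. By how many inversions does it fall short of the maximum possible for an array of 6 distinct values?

Maximum inversions for 6 distinct elements is C(6, 2) = 6·5/2 = 15.
Current inversions — for each element, count later smaller elements:
26: 2
17: 1
32: 3
30: 2
11: 0
29: 0
Current total: 2 + 1 + 3 + 2 + 0 + 0 = 8
Shortfall: 15 − 8 = 7

7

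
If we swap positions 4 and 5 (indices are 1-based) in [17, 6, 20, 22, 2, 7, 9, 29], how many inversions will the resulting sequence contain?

Positions 4 and 5 hold 22 and 2; after swapping, the array is [17, 6, 20, 2, 22, 7, 9, 29].
Sweep left to right; for each value list the smaller values that follow it:
17: 4
6: 1
20: 3
2: 0
22: 2
7: 0
9: 0
29: 0
Sum: 4 + 1 + 3 + 0 + 2 + 0 + 0 + 0 = 10

10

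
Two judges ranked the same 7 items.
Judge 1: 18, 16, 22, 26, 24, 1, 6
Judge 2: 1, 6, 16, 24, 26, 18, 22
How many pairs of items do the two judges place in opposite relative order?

Assign each item its position (1..7) in the first ordering, then rewrite the second ordering as that position sequence:
positions: 18→1, 16→2, 22→3, 26→4, 24→5, 1→6, 6→7
second ordering as positions: [6, 7, 2, 5, 4, 1, 3]
Discordant pairs = inversions in this position sequence.
6: 2, 5, 4, 1, 3 → 5
7: 2, 5, 4, 1, 3 → 5
2: 1 → 1
5: 4, 1, 3 → 3
4: 1, 3 → 2
1: 0
3: 0
Total: 5 + 5 + 1 + 3 + 2 + 0 + 0 = 16

16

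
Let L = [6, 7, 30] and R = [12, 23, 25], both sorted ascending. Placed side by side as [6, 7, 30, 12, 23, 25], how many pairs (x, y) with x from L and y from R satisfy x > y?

Count, for every r in R, how many entries of L exceed r:
r = 12: 30 → 1
r = 23: 30 → 1
r = 25: 30 → 1
Cross-inversions: 1 + 1 + 1 = 3

3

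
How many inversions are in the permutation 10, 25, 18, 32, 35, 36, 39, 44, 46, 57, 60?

1 inversion

For each element, count later entries that are smaller:
10: 0
25: 1
18: 0
32: 0
35: 0
36: 0
39: 0
44: 0
46: 0
57: 0
60: 0
Sum: 0 + 1 + 0 + 0 + 0 + 0 + 0 + 0 + 0 + 0 + 0 = 1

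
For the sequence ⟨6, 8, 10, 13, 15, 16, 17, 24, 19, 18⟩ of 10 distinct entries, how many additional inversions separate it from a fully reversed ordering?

42 inversions short

Maximum inversions for 10 distinct elements is C(10, 2) = 10·9/2 = 45.
Current inversions — for each element, count later smaller elements:
6: 0
8: 0
10: 0
13: 0
15: 0
16: 0
17: 0
24: 2
19: 1
18: 0
Current total: 0 + 0 + 0 + 0 + 0 + 0 + 0 + 2 + 1 + 0 = 3
Shortfall: 45 − 3 = 42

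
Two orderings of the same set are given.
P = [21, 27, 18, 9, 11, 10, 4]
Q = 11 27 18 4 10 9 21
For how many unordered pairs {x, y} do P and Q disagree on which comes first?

Assign each item its position (1..7) in the first ordering, then rewrite the second ordering as that position sequence:
positions: 21→1, 27→2, 18→3, 9→4, 11→5, 10→6, 4→7
second ordering as positions: [5, 2, 3, 7, 6, 4, 1]
Discordant pairs = inversions in this position sequence.
5: 2, 3, 4, 1 → 4
2: 1 → 1
3: 1 → 1
7: 6, 4, 1 → 3
6: 4, 1 → 2
4: 1 → 1
1: 0
Total: 4 + 1 + 1 + 3 + 2 + 1 + 0 = 12

12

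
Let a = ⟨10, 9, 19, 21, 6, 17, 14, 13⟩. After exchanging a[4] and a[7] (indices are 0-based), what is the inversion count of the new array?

15 inversions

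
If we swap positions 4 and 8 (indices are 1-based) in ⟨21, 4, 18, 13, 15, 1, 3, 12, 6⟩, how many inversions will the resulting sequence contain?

Positions 4 and 8 hold 13 and 12; after swapping, the array is [21, 4, 18, 12, 15, 1, 3, 13, 6].
Count, for each position, how many later elements it exceeds:
21: 8
4: 2
18: 6
12: 3
15: 4
1: 0
3: 0
13: 1
6: 0
Sum: 8 + 2 + 6 + 3 + 4 + 0 + 0 + 1 + 0 = 24

24 inversions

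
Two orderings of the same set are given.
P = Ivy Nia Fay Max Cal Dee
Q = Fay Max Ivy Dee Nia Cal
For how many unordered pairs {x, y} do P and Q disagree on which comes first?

Assign each item its position (1..6) in the first ordering, then rewrite the second ordering as that position sequence:
positions: Ivy→1, Nia→2, Fay→3, Max→4, Cal→5, Dee→6
second ordering as positions: [3, 4, 1, 6, 2, 5]
Discordant pairs = inversions in this position sequence.
3: 1, 2 → 2
4: 1, 2 → 2
1: 0
6: 2, 5 → 2
2: 0
5: 0
Total: 2 + 2 + 0 + 2 + 0 + 0 = 6

There are 6 disagreeing pairs.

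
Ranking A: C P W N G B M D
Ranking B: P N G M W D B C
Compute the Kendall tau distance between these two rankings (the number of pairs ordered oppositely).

12 discordant pairs

Assign each item its position (1..8) in the first ordering, then rewrite the second ordering as that position sequence:
positions: C→1, P→2, W→3, N→4, G→5, B→6, M→7, D→8
second ordering as positions: [2, 4, 5, 7, 3, 8, 6, 1]
Discordant pairs = inversions in this position sequence.
2: 1 → 1
4: 3, 1 → 2
5: 3, 1 → 2
7: 3, 6, 1 → 3
3: 1 → 1
8: 6, 1 → 2
6: 1 → 1
1: 0
Total: 1 + 2 + 2 + 3 + 1 + 2 + 1 + 0 = 12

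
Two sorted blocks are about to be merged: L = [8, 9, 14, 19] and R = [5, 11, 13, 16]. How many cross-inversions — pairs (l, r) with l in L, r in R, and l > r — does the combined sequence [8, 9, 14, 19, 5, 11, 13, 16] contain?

9

For each element r of the right run, count left-run elements greater than r:
r = 5: 8, 9, 14, 19 → 4
r = 11: 14, 19 → 2
r = 13: 14, 19 → 2
r = 16: 19 → 1
Cross-inversions: 4 + 2 + 2 + 1 = 9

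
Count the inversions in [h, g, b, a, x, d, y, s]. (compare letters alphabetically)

For each element, count later entries that are smaller:
h → g, b, a, d → 4
g → b, a, d → 3
b → a → 1
a → none → 0
x → d, s → 2
d → none → 0
y → s → 1
s → none → 0
Sum: 4 + 3 + 1 + 0 + 2 + 0 + 1 + 0 = 11

11 out-of-order pairs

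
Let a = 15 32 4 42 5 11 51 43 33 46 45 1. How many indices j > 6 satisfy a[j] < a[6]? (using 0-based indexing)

The element at index 6 is 51.
Elements after it: 43, 33, 46, 45, 1
Those smaller than 51: 43, 33, 46, 45, 1

5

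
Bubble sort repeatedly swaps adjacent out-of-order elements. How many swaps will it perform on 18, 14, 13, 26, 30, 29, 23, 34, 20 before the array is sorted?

12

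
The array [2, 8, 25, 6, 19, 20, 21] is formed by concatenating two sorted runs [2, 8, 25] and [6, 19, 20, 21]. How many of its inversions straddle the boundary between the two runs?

For each element r of the right run, count left-run elements greater than r:
r = 6: 8, 25 → 2
r = 19: 25 → 1
r = 20: 25 → 1
r = 21: 25 → 1
Cross-inversions: 2 + 1 + 1 + 1 = 5

5 cross-inversions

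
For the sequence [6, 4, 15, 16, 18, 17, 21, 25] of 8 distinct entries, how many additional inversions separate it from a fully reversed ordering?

Maximum inversions for 8 distinct elements is C(8, 2) = 8·7/2 = 28.
Current inversions — for each element, count later smaller elements:
6: 1
4: 0
15: 0
16: 0
18: 1
17: 0
21: 0
25: 0
Current total: 1 + 0 + 0 + 0 + 1 + 0 + 0 + 0 = 2
Shortfall: 28 − 2 = 26

26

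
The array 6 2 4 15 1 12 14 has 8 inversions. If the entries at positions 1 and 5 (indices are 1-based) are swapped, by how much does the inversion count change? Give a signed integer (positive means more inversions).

-5

Positions 1 and 5 hold 6 and 1; after swapping, the array is [1, 2, 4, 15, 6, 12, 14].
Element-by-element contributions:
1: 0
2: 0
4: 0
15: 3
6: 0
12: 0
14: 0
Sum: 0 + 0 + 0 + 3 + 0 + 0 + 0 = 3
Change: 3 − 8 = -5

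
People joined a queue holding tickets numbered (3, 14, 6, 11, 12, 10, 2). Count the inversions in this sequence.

12

For each element, count later entries that are smaller:
3 → 2 → 1
14 → 6, 11, 12, 10, 2 → 5
6 → 2 → 1
11 → 10, 2 → 2
12 → 10, 2 → 2
10 → 2 → 1
2 → none → 0
Sum: 1 + 5 + 1 + 2 + 2 + 1 + 0 = 12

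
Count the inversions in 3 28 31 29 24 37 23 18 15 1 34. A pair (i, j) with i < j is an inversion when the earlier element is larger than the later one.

Out-of-order pairs: 32

Count, for each position, how many later elements it exceeds:
3 → 1 → 1
28 → 24, 23, 18, 15, 1 → 5
31 → 29, 24, 23, 18, 15, 1 → 6
29 → 24, 23, 18, 15, 1 → 5
24 → 23, 18, 15, 1 → 4
37 → 23, 18, 15, 1, 34 → 5
23 → 18, 15, 1 → 3
18 → 15, 1 → 2
15 → 1 → 1
1 → none → 0
34 → none → 0
Sum: 1 + 5 + 6 + 5 + 4 + 5 + 3 + 2 + 1 + 0 + 0 = 32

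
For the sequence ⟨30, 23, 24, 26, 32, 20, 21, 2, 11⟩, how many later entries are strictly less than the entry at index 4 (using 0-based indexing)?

4

The element at index 4 is 32.
Elements after it: 20, 21, 2, 11
Those smaller than 32: 20, 21, 2, 11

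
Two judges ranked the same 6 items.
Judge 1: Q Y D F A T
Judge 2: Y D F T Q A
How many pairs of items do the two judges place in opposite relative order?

5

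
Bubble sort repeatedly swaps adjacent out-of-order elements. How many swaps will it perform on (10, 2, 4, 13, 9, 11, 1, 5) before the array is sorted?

Each adjacent swap fixes exactly one inversion, so the minimum swap count equals the number of inversions.
Count inversions — for each element, later elements that are smaller:
10: 2, 4, 9, 1, 5 → 5
2: 1 → 1
4: 1 → 1
13: 9, 11, 1, 5 → 4
9: 1, 5 → 2
11: 1, 5 → 2
1: none → 0
5: none → 0
Total inversions: 5 + 1 + 1 + 4 + 2 + 2 + 0 + 0 = 15

15 adjacent swaps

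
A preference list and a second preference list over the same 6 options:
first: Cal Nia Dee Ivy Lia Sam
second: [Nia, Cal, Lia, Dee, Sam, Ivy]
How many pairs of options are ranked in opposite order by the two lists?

Assign each item its position (1..6) in the first ordering, then rewrite the second ordering as that position sequence:
positions: Cal→1, Nia→2, Dee→3, Ivy→4, Lia→5, Sam→6
second ordering as positions: [2, 1, 5, 3, 6, 4]
Discordant pairs = inversions in this position sequence.
2: 1 → 1
1: 0
5: 3, 4 → 2
3: 0
6: 4 → 1
4: 0
Total: 1 + 0 + 2 + 0 + 1 + 0 = 4

4 pairs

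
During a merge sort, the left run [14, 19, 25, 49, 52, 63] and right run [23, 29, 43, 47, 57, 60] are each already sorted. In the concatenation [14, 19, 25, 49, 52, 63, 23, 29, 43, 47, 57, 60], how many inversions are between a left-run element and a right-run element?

Count, for every r in R, how many entries of L exceed r:
r = 23: 25, 49, 52, 63 → 4
r = 29: 49, 52, 63 → 3
r = 43: 49, 52, 63 → 3
r = 47: 49, 52, 63 → 3
r = 57: 63 → 1
r = 60: 63 → 1
Cross-inversions: 4 + 3 + 3 + 3 + 1 + 1 = 15

Split inversions: 15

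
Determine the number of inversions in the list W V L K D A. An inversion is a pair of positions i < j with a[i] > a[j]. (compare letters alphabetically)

Element-by-element contributions:
W → V, L, K, D, A → 5
V → L, K, D, A → 4
L → K, D, A → 3
K → D, A → 2
D → A → 1
A → none → 0
Sum: 5 + 4 + 3 + 2 + 1 + 0 = 15

15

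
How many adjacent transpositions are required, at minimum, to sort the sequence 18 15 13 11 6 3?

15 adjacent swaps

Minimum adjacent swaps = number of inversions (each swap of adjacent out-of-order elements removes one inversion and no swap can remove more).
Count inversions — for each element, later elements that are smaller:
18: 15, 13, 11, 6, 3 → 5
15: 13, 11, 6, 3 → 4
13: 11, 6, 3 → 3
11: 6, 3 → 2
6: 3 → 1
3: none → 0
Total inversions: 5 + 4 + 3 + 2 + 1 + 0 = 15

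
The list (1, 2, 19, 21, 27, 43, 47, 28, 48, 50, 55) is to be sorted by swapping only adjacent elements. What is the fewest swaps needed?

Minimum adjacent swaps = number of inversions (each swap of adjacent out-of-order elements removes one inversion and no swap can remove more).
Count inversions — for each element, later elements that are smaller:
1: none → 0
2: none → 0
19: none → 0
21: none → 0
27: none → 0
43: 28 → 1
47: 28 → 1
28: none → 0
48: none → 0
50: none → 0
55: none → 0
Total inversions: 0 + 0 + 0 + 0 + 0 + 1 + 1 + 0 + 0 + 0 + 0 = 2

2 swaps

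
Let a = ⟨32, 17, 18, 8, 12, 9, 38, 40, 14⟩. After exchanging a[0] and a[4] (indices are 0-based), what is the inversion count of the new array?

Positions 0 and 4 hold 32 and 12; after swapping, the array is [12, 17, 18, 8, 32, 9, 38, 40, 14].
For each element, count later entries that are smaller:
12 → 8, 9 → 2
17 → 8, 9, 14 → 3
18 → 8, 9, 14 → 3
8 → none → 0
32 → 9, 14 → 2
9 → none → 0
38 → 14 → 1
40 → 14 → 1
14 → none → 0
Sum: 2 + 3 + 3 + 0 + 2 + 0 + 1 + 1 + 0 = 12

12 inversions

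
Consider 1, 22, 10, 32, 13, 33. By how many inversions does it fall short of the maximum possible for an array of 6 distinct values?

12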